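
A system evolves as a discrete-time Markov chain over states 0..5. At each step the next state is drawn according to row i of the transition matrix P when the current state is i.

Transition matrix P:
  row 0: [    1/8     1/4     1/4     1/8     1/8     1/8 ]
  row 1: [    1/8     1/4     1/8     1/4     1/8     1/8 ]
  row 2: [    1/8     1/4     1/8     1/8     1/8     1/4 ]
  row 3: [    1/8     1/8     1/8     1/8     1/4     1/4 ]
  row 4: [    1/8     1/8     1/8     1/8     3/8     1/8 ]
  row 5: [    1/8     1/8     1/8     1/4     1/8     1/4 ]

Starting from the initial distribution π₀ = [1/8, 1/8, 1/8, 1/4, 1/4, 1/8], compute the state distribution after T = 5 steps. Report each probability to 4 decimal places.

t=0: π = [0.1250, 0.1250, 0.1250, 0.2500, 0.2500, 0.1250]
t=1: π = [0.1250, 0.1719, 0.1406, 0.1563, 0.2188, 0.1875]
t=2: π = [0.1250, 0.1797, 0.1406, 0.1699, 0.1992, 0.1855]
t=3: π = [0.1250, 0.1807, 0.1406, 0.1707, 0.1960, 0.1870]
t=4: π = [0.1250, 0.1808, 0.1406, 0.1710, 0.1953, 0.1873]
t=5: π = [0.1250, 0.1808, 0.1406, 0.1710, 0.1952, 0.1874]

π = [0.1250, 0.1808, 0.1406, 0.1710, 0.1952, 0.1874]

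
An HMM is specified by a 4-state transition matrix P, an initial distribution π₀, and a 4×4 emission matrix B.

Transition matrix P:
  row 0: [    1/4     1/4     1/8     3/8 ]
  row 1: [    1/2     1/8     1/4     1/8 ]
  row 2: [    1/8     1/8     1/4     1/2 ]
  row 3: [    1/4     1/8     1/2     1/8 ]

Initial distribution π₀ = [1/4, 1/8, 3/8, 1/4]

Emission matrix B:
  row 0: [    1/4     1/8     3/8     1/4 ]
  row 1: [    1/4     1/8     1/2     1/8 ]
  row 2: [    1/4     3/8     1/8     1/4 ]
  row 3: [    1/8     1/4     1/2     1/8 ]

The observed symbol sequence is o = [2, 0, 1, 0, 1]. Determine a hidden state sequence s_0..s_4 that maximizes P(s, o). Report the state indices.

t=0: δ = [9.375e-02, 6.250e-02, 4.688e-02, 1.250e-01]  (obs o_0=2)
t=1: δ = [7.812e-03, 5.859e-03, 1.562e-02, 4.395e-03]  ψ = [1, 0, 3, 0]  (obs o_1=0)
t=2: δ = [3.662e-04, 2.441e-04, 1.465e-03, 1.953e-03]  ψ = [1, 0, 2, 2]  (obs o_2=1)
t=3: δ = [1.221e-04, 6.104e-05, 2.441e-04, 9.155e-05]  ψ = [3, 3, 3, 2]  (obs o_3=0)
t=4: δ = [3.815e-06, 3.815e-06, 2.289e-05, 3.052e-05]  ψ = [0, 0, 2, 2]  (obs o_4=1)
backtrack: best end state = 3; path = [3, 2, 3, 2, 3]

path = [3, 2, 3, 2, 3]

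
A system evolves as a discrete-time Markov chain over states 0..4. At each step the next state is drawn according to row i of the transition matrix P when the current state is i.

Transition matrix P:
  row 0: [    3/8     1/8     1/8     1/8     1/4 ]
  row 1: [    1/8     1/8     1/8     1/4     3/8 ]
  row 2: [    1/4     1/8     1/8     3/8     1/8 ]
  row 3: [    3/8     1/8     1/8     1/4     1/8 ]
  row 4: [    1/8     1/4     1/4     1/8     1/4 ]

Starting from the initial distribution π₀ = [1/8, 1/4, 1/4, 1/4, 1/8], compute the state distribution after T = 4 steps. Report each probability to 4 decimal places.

t=0: π = [0.1250, 0.2500, 0.2500, 0.2500, 0.1250]
t=1: π = [0.2500, 0.1406, 0.1406, 0.2500, 0.2188]
t=2: π = [0.2676, 0.1523, 0.1523, 0.2090, 0.2188]
t=3: π = [0.2632, 0.1523, 0.1523, 0.2083, 0.2239]
t=4: π = [0.2619, 0.1530, 0.1530, 0.2082, 0.2240]

π = [0.2619, 0.1530, 0.1530, 0.2082, 0.2240]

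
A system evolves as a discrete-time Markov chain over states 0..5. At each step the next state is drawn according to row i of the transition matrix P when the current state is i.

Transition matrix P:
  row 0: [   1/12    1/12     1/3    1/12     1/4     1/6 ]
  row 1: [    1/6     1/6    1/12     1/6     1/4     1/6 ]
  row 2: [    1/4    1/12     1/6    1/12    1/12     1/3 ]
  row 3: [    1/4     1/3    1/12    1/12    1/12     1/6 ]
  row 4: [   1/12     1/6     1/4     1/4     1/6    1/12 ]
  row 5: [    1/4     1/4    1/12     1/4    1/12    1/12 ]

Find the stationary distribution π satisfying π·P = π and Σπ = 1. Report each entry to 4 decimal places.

π = [0.1794, 0.1770, 0.1681, 0.1520, 0.1557, 0.1677]

Balance equations π_j = Σ_i π_i·P[i][j]:
  π_0 = 1/12·π_0 + 1/6·π_1 + 1/4·π_2 + 1/4·π_3 + 1/12·π_4 + 1/4·π_5
  π_1 = 1/12·π_0 + 1/6·π_1 + 1/12·π_2 + 1/3·π_3 + 1/6·π_4 + 1/4·π_5
  π_2 = 1/3·π_0 + 1/12·π_1 + 1/6·π_2 + 1/12·π_3 + 1/4·π_4 + 1/12·π_5
  π_3 = 1/12·π_0 + 1/6·π_1 + 1/12·π_2 + 1/12·π_3 + 1/4·π_4 + 1/4·π_5
  π_4 = 1/4·π_0 + 1/4·π_1 + 1/12·π_2 + 1/12·π_3 + 1/6·π_4 + 1/12·π_5
  normalize: π_0 + π_1 + π_2 + π_3 + π_4 + π_5 = 1
Solving the linear system gives exactly π = [28463/158659, 28085/158659, 26678/158659, 24115/158659, 24705/158659, 26613/158659].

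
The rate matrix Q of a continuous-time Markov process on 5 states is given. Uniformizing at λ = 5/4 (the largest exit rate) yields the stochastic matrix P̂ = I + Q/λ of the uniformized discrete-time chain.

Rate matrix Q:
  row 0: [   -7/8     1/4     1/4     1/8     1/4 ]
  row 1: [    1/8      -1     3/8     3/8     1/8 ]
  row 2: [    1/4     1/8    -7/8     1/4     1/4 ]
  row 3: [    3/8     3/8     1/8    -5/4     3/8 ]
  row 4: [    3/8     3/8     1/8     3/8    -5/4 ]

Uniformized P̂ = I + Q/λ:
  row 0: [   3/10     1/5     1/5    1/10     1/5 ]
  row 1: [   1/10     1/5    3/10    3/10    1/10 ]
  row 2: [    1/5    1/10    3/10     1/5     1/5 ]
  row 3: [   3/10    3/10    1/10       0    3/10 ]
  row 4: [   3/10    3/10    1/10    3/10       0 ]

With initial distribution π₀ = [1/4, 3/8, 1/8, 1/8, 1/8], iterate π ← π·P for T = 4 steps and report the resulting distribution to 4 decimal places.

t=0: π = [0.2500, 0.3750, 0.1250, 0.1250, 0.1250]
t=1: π = [0.2125, 0.2125, 0.2250, 0.2000, 0.1500]
t=2: π = [0.2350, 0.2125, 0.2088, 0.1750, 0.1688]
t=3: π = [0.2366, 0.2135, 0.2078, 0.1796, 0.1625]
t=4: π = [0.2365, 0.2134, 0.2079, 0.1780, 0.1641]

π = [0.2365, 0.2134, 0.2079, 0.1780, 0.1641]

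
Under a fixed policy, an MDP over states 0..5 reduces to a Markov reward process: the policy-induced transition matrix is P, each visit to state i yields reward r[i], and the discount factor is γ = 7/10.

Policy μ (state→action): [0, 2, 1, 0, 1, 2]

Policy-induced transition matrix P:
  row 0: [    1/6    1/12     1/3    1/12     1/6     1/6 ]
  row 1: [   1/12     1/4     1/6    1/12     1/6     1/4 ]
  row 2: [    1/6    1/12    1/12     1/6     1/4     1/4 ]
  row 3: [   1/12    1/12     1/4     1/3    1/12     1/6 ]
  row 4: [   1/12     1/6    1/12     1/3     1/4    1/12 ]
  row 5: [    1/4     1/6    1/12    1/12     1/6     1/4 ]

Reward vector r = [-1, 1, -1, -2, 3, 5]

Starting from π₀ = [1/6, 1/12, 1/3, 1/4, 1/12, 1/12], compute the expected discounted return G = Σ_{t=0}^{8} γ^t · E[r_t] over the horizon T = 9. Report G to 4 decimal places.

G = 1.8506

t=0: π = [0.1667, 0.0833, 0.3333, 0.2500, 0.0833, 0.0833], E[r] = -0.2500, γ^t·E[r] = -0.250000, running G = -0.250000
t=1: π = [0.1389, 0.1111, 0.1736, 0.1944, 0.1806, 0.2014], E[r] = 0.9583, γ^t·E[r] = 0.670833, running G = 0.420833
t=2: π = [0.1429, 0.1337, 0.1597, 0.1916, 0.1800, 0.1921], E[r] = 0.9485, γ^t·E[r] = 0.464763, running G = 0.885596
t=3: π = [0.1406, 0.1366, 0.1621, 0.1895, 0.1790, 0.1921], E[r] = 0.9525, γ^t·E[r] = 0.326723, running G = 1.212319
t=4: π = [0.1406, 0.1370, 0.1615, 0.1890, 0.1793, 0.1927], E[r] = 0.9582, γ^t·E[r] = 0.230071, running G = 1.442390
t=5: π = [0.1406, 0.1372, 0.1614, 0.1889, 0.1793, 0.1927], E[r] = 0.9587, γ^t·E[r] = 0.161121, running G = 1.603511
t=6: π = [0.1406, 0.1372, 0.1614, 0.1888, 0.1793, 0.1927], E[r] = 0.9588, γ^t·E[r] = 0.112801, running G = 1.716312
t=7: π = [0.1406, 0.1372, 0.1614, 0.1888, 0.1793, 0.1927], E[r] = 0.9588, γ^t·E[r] = 0.078964, running G = 1.795276
t=8: π = [0.1406, 0.1372, 0.1614, 0.1888, 0.1793, 0.1927], E[r] = 0.9588, γ^t·E[r] = 0.055275, running G = 1.850551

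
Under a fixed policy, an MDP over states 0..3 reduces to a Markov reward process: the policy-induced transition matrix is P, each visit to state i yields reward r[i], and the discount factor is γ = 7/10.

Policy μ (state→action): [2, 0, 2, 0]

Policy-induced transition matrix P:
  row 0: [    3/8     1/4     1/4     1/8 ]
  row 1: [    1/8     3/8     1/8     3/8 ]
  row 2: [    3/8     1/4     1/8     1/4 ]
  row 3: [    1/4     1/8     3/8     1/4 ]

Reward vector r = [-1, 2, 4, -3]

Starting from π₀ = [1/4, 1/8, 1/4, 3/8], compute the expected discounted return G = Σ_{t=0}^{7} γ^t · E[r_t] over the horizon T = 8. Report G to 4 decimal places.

G = 0.7122

t=0: π = [0.2500, 0.1250, 0.2500, 0.3750], E[r] = -0.1250, γ^t·E[r] = -0.125000, running G = -0.125000
t=1: π = [0.2969, 0.2188, 0.2500, 0.2344], E[r] = 0.4375, γ^t·E[r] = 0.306250, running G = 0.181250
t=2: π = [0.2910, 0.2480, 0.2207, 0.2402], E[r] = 0.3672, γ^t·E[r] = 0.179922, running G = 0.361172
t=3: π = [0.2830, 0.2510, 0.2214, 0.2446], E[r] = 0.3708, γ^t·E[r] = 0.127201, running G = 0.488373
t=4: π = [0.2817, 0.2508, 0.2215, 0.2460], E[r] = 0.3680, γ^t·E[r] = 0.088360, running G = 0.576733
t=5: π = [0.2816, 0.2506, 0.2217, 0.2461], E[r] = 0.3681, γ^t·E[r] = 0.061861, running G = 0.638594
t=6: π = [0.2816, 0.2506, 0.2217, 0.2461], E[r] = 0.3681, γ^t·E[r] = 0.043301, running G = 0.681895
t=7: π = [0.2816, 0.2506, 0.2217, 0.2461], E[r] = 0.3681, γ^t·E[r] = 0.030312, running G = 0.712207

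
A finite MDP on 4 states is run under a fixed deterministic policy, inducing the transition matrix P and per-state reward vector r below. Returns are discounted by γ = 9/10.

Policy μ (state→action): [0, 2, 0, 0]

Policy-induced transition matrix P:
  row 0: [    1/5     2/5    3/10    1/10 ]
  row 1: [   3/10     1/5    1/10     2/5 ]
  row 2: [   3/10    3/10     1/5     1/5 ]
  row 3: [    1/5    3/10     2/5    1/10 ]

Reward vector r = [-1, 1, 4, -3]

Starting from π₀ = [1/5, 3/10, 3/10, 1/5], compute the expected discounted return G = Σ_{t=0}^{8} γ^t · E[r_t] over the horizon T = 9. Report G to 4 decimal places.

G = 2.4867

t=0: π = [0.2000, 0.3000, 0.3000, 0.2000], E[r] = 0.7000, γ^t·E[r] = 0.700000, running G = 0.700000
t=1: π = [0.2600, 0.2900, 0.2300, 0.2200], E[r] = 0.2900, γ^t·E[r] = 0.261000, running G = 0.961000
t=2: π = [0.2520, 0.2970, 0.2410, 0.2100], E[r] = 0.3790, γ^t·E[r] = 0.306990, running G = 1.267990
t=3: π = [0.2538, 0.2955, 0.2375, 0.2132], E[r] = 0.3521, γ^t·E[r] = 0.256681, running G = 1.524671
t=4: π = [0.2533, 0.2958, 0.2385, 0.2124], E[r] = 0.3592, γ^t·E[r] = 0.235678, running G = 1.760349
t=5: π = [0.2534, 0.2957, 0.2382, 0.2126], E[r] = 0.3574, γ^t·E[r] = 0.211063, running G = 1.971412
t=6: π = [0.2534, 0.2958, 0.2383, 0.2125], E[r] = 0.3579, γ^t·E[r] = 0.190192, running G = 2.161604
t=7: π = [0.2534, 0.2958, 0.2383, 0.2126], E[r] = 0.3578, γ^t·E[r] = 0.171120, running G = 2.332724
t=8: π = [0.2534, 0.2958, 0.2383, 0.2126], E[r] = 0.3578, γ^t·E[r] = 0.154020, running G = 2.486743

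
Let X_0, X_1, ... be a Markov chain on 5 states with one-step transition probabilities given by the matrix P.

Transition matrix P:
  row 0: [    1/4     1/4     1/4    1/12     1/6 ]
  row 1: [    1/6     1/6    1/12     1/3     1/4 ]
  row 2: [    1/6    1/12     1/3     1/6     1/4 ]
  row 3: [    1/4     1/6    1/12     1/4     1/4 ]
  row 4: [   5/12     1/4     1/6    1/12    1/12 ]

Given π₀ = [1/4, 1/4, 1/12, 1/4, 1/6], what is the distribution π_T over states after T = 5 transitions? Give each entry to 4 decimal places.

π = [0.2513, 0.1883, 0.1887, 0.1754, 0.1963]

t=0: π = [0.2500, 0.2500, 0.0833, 0.2500, 0.1667]
t=1: π = [0.2500, 0.1944, 0.1597, 0.1944, 0.2014]
t=2: π = [0.2541, 0.1910, 0.1817, 0.1777, 0.1956]
t=3: π = [0.2515, 0.1890, 0.1874, 0.1758, 0.1962]
t=4: π = [0.2513, 0.1884, 0.1885, 0.1755, 0.1963]
t=5: π = [0.2513, 0.1883, 0.1887, 0.1754, 0.1963]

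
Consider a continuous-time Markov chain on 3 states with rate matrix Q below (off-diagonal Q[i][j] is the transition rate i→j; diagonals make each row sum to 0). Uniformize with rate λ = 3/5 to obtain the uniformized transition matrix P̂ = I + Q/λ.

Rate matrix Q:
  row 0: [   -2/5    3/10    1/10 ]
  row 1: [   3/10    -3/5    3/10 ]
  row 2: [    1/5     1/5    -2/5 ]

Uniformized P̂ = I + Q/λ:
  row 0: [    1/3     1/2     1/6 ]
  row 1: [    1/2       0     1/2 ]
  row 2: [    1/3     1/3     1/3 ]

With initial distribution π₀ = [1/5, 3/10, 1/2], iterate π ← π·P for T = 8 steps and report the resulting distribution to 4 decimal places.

t=0: π = [0.2000, 0.3000, 0.5000]
t=1: π = [0.3833, 0.2667, 0.3500]
t=2: π = [0.3778, 0.3083, 0.3139]
t=3: π = [0.3847, 0.2935, 0.3218]
t=4: π = [0.3823, 0.2996, 0.3181]
t=5: π = [0.3833, 0.2972, 0.3196]
t=6: π = [0.3829, 0.2982, 0.3190]
t=7: π = [0.3830, 0.2978, 0.3192]
t=8: π = [0.3830, 0.2979, 0.3191]

π = [0.3830, 0.2979, 0.3191]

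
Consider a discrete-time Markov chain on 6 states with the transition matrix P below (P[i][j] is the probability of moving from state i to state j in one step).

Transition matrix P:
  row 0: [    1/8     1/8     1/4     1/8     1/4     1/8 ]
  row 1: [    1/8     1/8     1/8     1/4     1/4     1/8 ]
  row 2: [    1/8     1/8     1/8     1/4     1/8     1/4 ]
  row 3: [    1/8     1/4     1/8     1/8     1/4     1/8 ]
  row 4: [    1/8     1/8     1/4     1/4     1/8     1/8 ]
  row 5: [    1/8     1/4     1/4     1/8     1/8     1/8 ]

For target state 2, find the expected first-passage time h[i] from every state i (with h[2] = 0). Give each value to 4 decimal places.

h = [4.8000, 5.4857, 0.0000, 5.4857, 4.8762, 4.8762]

First-step conditioning: h[2] = 0; for i ≠ 2, h[i] = 1 + Σ_k P[i][k]·h[k].
  h[0] = 1 + 1/8·h[0] + 1/8·h[1] + 1/8·h[3] + 1/4·h[4] + 1/8·h[5]
  h[1] = 1 + 1/8·h[0] + 1/8·h[1] + 1/4·h[3] + 1/4·h[4] + 1/8·h[5]
  h[3] = 1 + 1/8·h[0] + 1/4·h[1] + 1/8·h[3] + 1/4·h[4] + 1/8·h[5]
  h[4] = 1 + 1/8·h[0] + 1/8·h[1] + 1/4·h[3] + 1/8·h[4] + 1/8·h[5]
  h[5] = 1 + 1/8·h[0] + 1/4·h[1] + 1/8·h[3] + 1/8·h[4] + 1/8·h[5]
Solving the 5×5 linear system over states ≠ 2 gives exactly h = [24/5, 192/35, 0, 192/35, 512/105, 512/105] (h[2] = 0 is the target).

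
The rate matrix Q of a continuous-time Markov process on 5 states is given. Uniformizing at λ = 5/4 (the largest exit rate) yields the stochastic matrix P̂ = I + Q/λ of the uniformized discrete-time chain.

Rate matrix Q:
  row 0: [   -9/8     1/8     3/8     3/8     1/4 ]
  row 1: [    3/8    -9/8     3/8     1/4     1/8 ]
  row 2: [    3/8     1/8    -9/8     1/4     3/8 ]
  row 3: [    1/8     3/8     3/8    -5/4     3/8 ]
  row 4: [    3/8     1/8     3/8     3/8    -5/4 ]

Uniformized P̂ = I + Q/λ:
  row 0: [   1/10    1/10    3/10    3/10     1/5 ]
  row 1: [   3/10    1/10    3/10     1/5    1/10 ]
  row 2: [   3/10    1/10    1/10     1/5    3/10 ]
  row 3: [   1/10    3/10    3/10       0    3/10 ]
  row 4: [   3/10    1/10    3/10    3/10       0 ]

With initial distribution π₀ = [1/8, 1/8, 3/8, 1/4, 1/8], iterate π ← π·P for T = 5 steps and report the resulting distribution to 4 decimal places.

π = [0.2162, 0.1403, 0.2500, 0.2006, 0.1930]

t=0: π = [0.1250, 0.1250, 0.3750, 0.2500, 0.1250]
t=1: π = [0.2250, 0.1500, 0.2250, 0.1750, 0.2250]
t=2: π = [0.2200, 0.1350, 0.2550, 0.2100, 0.1800]
t=3: π = [0.2140, 0.1420, 0.2490, 0.1980, 0.1970]
t=4: π = [0.2176, 0.1396, 0.2502, 0.2015, 0.1911]
t=5: π = [0.2162, 0.1403, 0.2500, 0.2006, 0.1930]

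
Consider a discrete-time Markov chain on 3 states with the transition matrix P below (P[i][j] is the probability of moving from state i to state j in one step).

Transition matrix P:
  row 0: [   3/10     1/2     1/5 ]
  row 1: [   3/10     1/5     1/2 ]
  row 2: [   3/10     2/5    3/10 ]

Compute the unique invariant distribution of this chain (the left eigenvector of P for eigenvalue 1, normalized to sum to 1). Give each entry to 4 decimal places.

Balance equations π_j = Σ_i π_i·P[i][j]:
  π_0 = 3/10·π_0 + 3/10·π_1 + 3/10·π_2
  π_1 = 1/2·π_0 + 1/5·π_1 + 2/5·π_2
  normalize: π_0 + π_1 + π_2 = 1
Solving the linear system gives exactly π = [3/10, 43/120, 41/120].

π = [0.3000, 0.3583, 0.3417]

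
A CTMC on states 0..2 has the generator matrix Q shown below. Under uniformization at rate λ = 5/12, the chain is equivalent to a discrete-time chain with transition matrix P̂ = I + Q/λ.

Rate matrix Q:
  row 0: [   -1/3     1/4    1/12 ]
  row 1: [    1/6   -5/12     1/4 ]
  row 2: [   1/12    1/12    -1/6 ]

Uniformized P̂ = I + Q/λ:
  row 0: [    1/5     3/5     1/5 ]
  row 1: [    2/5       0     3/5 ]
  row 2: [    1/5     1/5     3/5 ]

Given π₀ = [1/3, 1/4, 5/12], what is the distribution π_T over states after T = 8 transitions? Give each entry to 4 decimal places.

t=0: π = [0.3333, 0.2500, 0.4167]
t=1: π = [0.2500, 0.2833, 0.4667]
t=2: π = [0.2567, 0.2433, 0.5000]
t=3: π = [0.2487, 0.2540, 0.4973]
t=4: π = [0.2508, 0.2487, 0.5005]
t=5: π = [0.2497, 0.2506, 0.4997]
t=6: π = [0.2501, 0.2498, 0.5001]
t=7: π = [0.2500, 0.2501, 0.5000]
t=8: π = [0.2500, 0.2500, 0.5000]

π = [0.2500, 0.2500, 0.5000]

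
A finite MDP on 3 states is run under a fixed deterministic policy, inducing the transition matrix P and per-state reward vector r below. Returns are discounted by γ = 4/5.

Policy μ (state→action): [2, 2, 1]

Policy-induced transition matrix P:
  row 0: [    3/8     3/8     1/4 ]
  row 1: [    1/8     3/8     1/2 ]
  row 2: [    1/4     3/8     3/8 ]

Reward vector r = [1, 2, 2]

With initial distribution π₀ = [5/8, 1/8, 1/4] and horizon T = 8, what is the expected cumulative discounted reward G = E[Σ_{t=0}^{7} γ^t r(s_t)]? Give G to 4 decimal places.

t=0: π = [0.6250, 0.1250, 0.2500], E[r] = 1.3750, γ^t·E[r] = 1.375000, running G = 1.375000
t=1: π = [0.3125, 0.3750, 0.3125], E[r] = 1.6875, γ^t·E[r] = 1.350000, running G = 2.725000
t=2: π = [0.2422, 0.3750, 0.3828], E[r] = 1.7578, γ^t·E[r] = 1.125000, running G = 3.850000
t=3: π = [0.2334, 0.3750, 0.3916], E[r] = 1.7666, γ^t·E[r] = 0.904500, running G = 4.754500
t=4: π = [0.2323, 0.3750, 0.3927], E[r] = 1.7677, γ^t·E[r] = 0.724050, running G = 5.478550
t=5: π = [0.2322, 0.3750, 0.3928], E[r] = 1.7678, γ^t·E[r] = 0.579285, running G = 6.057835
t=6: π = [0.2321, 0.3750, 0.3929], E[r] = 1.7679, γ^t·E[r] = 0.463433, running G = 6.521268
t=7: π = [0.2321, 0.3750, 0.3929], E[r] = 1.7679, γ^t·E[r] = 0.370746, running G = 6.892014

G = 6.8920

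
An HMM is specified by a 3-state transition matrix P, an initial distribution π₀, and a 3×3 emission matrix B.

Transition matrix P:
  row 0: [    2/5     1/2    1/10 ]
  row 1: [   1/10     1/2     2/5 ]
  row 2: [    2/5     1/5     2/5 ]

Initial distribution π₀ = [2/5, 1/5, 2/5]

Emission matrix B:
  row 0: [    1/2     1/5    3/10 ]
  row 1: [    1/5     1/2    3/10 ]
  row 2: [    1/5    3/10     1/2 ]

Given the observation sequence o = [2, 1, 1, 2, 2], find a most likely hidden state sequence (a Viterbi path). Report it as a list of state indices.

t=0: δ = [1.200e-01, 6.000e-02, 2.000e-01]  (obs o_0=2)
t=1: δ = [1.600e-02, 3.000e-02, 2.400e-02]  ψ = [2, 0, 2]  (obs o_1=1)
t=2: δ = [1.920e-03, 7.500e-03, 3.600e-03]  ψ = [2, 1, 1]  (obs o_2=1)
t=3: δ = [4.320e-04, 1.125e-03, 1.500e-03]  ψ = [2, 1, 1]  (obs o_3=2)
t=4: δ = [1.800e-04, 1.688e-04, 3.000e-04]  ψ = [2, 1, 2]  (obs o_4=2)
backtrack: best end state = 2; path = [0, 1, 1, 2, 2]

path = [0, 1, 1, 2, 2]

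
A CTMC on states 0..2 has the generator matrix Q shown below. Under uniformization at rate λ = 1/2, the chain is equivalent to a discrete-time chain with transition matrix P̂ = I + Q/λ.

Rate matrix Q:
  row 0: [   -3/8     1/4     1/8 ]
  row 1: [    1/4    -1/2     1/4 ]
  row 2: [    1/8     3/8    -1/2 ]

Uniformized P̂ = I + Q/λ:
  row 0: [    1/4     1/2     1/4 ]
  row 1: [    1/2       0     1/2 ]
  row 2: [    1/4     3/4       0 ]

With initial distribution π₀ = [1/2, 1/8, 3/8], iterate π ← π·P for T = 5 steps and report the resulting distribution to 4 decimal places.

π = [0.3344, 0.4067, 0.2589]

t=0: π = [0.5000, 0.1250, 0.3750]
t=1: π = [0.2813, 0.5313, 0.1875]
t=2: π = [0.3828, 0.2813, 0.3359]
t=3: π = [0.3203, 0.4434, 0.2363]
t=4: π = [0.3608, 0.3374, 0.3018]
t=5: π = [0.3344, 0.4067, 0.2589]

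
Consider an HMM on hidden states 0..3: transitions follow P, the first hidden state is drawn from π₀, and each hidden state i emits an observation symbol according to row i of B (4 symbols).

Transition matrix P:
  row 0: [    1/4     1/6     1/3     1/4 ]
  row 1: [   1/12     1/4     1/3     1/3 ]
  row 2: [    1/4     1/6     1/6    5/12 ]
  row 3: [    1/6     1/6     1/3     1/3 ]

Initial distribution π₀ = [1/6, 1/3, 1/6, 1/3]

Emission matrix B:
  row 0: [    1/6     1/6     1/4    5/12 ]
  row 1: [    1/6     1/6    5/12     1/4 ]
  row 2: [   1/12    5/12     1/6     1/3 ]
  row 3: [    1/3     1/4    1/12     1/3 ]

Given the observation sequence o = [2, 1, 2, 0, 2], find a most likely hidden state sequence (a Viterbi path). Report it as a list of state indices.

path = [1, 2, 1, 3, 1]

t=0: δ = [4.167e-02, 1.389e-01, 2.778e-02, 2.778e-02]  (obs o_0=2)
t=1: δ = [1.929e-03, 5.787e-03, 1.929e-02, 1.157e-02]  ψ = [1, 1, 1, 1]  (obs o_1=1)
t=2: δ = [1.206e-03, 1.340e-03, 6.430e-04, 6.698e-04]  ψ = [2, 2, 3, 2]  (obs o_2=2)
t=3: δ = [5.023e-05, 5.582e-05, 3.721e-05, 1.488e-04]  ψ = [0, 1, 1, 1]  (obs o_3=0)
t=4: δ = [6.202e-06, 1.034e-05, 8.269e-06, 4.135e-06]  ψ = [3, 3, 3, 3]  (obs o_4=2)
backtrack: best end state = 1; path = [1, 2, 1, 3, 1]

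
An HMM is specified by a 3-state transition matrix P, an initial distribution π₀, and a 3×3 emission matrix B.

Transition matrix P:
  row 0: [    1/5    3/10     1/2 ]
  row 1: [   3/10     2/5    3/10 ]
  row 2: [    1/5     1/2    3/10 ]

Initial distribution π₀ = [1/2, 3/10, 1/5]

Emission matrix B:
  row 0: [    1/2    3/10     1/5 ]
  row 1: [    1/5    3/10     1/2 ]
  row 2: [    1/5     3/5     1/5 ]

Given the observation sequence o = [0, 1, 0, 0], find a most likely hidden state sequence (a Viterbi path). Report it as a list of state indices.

t=0: δ = [2.500e-01, 6.000e-02, 4.000e-02]  (obs o_0=0)
t=1: δ = [1.500e-02, 2.250e-02, 7.500e-02]  ψ = [0, 0, 0]  (obs o_1=1)
t=2: δ = [7.500e-03, 7.500e-03, 4.500e-03]  ψ = [2, 2, 2]  (obs o_2=0)
t=3: δ = [1.125e-03, 6.000e-04, 7.500e-04]  ψ = [1, 1, 0]  (obs o_3=0)
backtrack: best end state = 0; path = [0, 2, 1, 0]

path = [0, 2, 1, 0]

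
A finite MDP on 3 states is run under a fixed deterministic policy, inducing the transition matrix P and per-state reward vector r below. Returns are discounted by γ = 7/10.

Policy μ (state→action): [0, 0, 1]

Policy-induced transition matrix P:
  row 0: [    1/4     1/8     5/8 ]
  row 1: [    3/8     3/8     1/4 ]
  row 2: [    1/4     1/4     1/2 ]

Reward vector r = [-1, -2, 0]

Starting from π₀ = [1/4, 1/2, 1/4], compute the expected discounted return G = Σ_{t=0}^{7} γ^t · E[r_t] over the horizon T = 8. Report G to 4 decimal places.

t=0: π = [0.2500, 0.5000, 0.2500], E[r] = -1.2500, γ^t·E[r] = -1.250000, running G = -1.250000
t=1: π = [0.3125, 0.2813, 0.4063], E[r] = -0.8750, γ^t·E[r] = -0.612500, running G = -1.862500
t=2: π = [0.2852, 0.2461, 0.4688], E[r] = -0.7773, γ^t·E[r] = -0.380898, running G = -2.243398
t=3: π = [0.2808, 0.2451, 0.4741], E[r] = -0.7710, γ^t·E[r] = -0.264452, running G = -2.507850
t=4: π = [0.2806, 0.2455, 0.4738], E[r] = -0.7717, γ^t·E[r] = -0.185292, running G = -2.693142
t=5: π = [0.2807, 0.2456, 0.4737], E[r] = -0.7719, γ^t·E[r] = -0.129736, running G = -2.822879
t=6: π = [0.2807, 0.2456, 0.4737], E[r] = -0.7719, γ^t·E[r] = -0.090817, running G = -2.913696
t=7: π = [0.2807, 0.2456, 0.4737], E[r] = -0.7719, γ^t·E[r] = -0.063572, running G = -2.977267

G = -2.9773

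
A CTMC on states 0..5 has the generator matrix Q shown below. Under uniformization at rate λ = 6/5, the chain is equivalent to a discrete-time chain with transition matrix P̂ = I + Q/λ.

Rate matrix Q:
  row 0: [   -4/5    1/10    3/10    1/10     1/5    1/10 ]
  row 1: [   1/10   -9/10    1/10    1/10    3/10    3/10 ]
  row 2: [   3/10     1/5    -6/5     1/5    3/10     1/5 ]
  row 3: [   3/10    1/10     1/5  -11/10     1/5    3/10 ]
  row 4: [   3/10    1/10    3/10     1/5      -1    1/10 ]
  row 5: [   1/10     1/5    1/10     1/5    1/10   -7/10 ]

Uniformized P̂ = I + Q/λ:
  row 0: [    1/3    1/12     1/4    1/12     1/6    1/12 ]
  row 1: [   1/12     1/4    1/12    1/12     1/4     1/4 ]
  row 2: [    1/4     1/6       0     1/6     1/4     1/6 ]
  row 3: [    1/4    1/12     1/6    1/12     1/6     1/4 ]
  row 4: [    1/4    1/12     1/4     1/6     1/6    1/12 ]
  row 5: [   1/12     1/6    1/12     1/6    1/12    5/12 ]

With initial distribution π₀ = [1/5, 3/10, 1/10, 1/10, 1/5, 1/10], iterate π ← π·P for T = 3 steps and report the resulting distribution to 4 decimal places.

t=0: π = [0.2000, 0.3000, 0.1000, 0.1000, 0.2000, 0.1000]
t=1: π = [0.2000, 0.1500, 0.1500, 0.1167, 0.1917, 0.1917]
t=2: π = [0.2097, 0.1368, 0.1458, 0.1278, 0.1757, 0.2042]
t=3: π = [0.2106, 0.1353, 0.1461, 0.1271, 0.1732, 0.2076]

π = [0.2106, 0.1353, 0.1461, 0.1271, 0.1732, 0.2076]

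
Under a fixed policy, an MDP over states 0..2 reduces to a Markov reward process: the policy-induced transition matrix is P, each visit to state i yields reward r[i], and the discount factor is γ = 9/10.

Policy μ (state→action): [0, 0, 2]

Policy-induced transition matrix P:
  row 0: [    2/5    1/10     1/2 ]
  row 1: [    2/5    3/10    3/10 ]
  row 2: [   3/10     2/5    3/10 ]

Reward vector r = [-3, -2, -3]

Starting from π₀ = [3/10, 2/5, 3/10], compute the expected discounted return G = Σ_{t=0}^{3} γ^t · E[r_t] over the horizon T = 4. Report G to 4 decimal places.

G = -9.2689

t=0: π = [0.3000, 0.4000, 0.3000], E[r] = -2.6000, γ^t·E[r] = -2.600000, running G = -2.600000
t=1: π = [0.3700, 0.2700, 0.3600], E[r] = -2.7300, γ^t·E[r] = -2.457000, running G = -5.057000
t=2: π = [0.3640, 0.2620, 0.3740], E[r] = -2.7380, γ^t·E[r] = -2.217780, running G = -7.274780
t=3: π = [0.3626, 0.2646, 0.3728], E[r] = -2.7354, γ^t·E[r] = -1.994107, running G = -9.268887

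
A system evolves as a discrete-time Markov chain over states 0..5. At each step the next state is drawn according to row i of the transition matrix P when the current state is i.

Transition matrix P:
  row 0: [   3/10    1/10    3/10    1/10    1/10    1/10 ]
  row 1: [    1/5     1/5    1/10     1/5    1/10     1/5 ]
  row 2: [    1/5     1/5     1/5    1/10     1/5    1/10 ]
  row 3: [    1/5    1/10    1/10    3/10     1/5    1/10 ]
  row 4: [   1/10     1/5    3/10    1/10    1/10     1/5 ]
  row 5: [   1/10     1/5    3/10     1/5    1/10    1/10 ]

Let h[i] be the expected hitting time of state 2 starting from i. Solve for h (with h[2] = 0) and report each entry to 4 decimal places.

First-step conditioning: h[2] = 0; for i ≠ 2, h[i] = 1 + Σ_k P[i][k]·h[k].
  h[0] = 1 + 3/10·h[0] + 1/10·h[1] + 1/10·h[3] + 1/10·h[4] + 1/10·h[5]
  h[1] = 1 + 1/5·h[0] + 1/5·h[1] + 1/5·h[3] + 1/10·h[4] + 1/5·h[5]
  h[3] = 1 + 1/5·h[0] + 1/10·h[1] + 3/10·h[3] + 1/5·h[4] + 1/10·h[5]
  h[4] = 1 + 1/10·h[0] + 1/5·h[1] + 1/10·h[3] + 1/10·h[4] + 1/5·h[5]
  h[5] = 1 + 1/10·h[0] + 1/5·h[1] + 1/5·h[3] + 1/10·h[4] + 1/10·h[5]
Solving the 5×5 linear system over states ≠ 2 gives exactly h = [70990/17097, 89170/17097, 0, 29670/5699, 24390/5699, 24870/5699] (h[2] = 0 is the target).

h = [4.1522, 5.2155, 0.0000, 5.2062, 4.2797, 4.3639]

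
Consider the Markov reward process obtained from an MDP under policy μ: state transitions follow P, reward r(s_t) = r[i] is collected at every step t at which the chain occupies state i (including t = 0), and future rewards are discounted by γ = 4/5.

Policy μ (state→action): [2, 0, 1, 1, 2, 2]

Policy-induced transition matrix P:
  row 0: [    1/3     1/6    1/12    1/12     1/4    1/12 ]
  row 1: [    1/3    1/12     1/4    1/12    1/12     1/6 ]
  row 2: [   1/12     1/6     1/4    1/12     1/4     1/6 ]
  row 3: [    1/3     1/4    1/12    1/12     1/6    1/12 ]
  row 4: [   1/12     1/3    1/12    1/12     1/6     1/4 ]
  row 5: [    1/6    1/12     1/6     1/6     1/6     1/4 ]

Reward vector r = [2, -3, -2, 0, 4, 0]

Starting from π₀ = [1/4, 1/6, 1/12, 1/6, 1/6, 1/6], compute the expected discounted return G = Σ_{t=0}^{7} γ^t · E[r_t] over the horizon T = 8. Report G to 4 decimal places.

G = 1.6293

t=0: π = [0.2500, 0.1667, 0.0833, 0.1667, 0.1667, 0.1667], E[r] = 0.5000, γ^t·E[r] = 0.500000, running G = 0.500000
t=1: π = [0.2431, 0.1806, 0.1389, 0.0972, 0.1806, 0.1597], E[r] = 0.3889, γ^t·E[r] = 0.311111, running G = 0.811111
t=2: π = [0.2269, 0.1765, 0.1499, 0.0966, 0.1834, 0.1667], E[r] = 0.3582, γ^t·E[r] = 0.229259, running G = 1.040370
t=3: π = [0.2222, 0.1767, 0.1516, 0.0972, 0.1834, 0.1689], E[r] = 0.3445, γ^t·E[r] = 0.176395, running G = 1.216765
t=4: π = [0.2214, 0.1765, 0.1521, 0.0974, 0.1831, 0.1694], E[r] = 0.3414, γ^t·E[r] = 0.139849, running G = 1.356614
t=5: π = [0.2213, 0.1765, 0.1522, 0.0974, 0.1831, 0.1695], E[r] = 0.3411, γ^t·E[r] = 0.111761, running G = 1.468375
t=6: π = [0.2213, 0.1765, 0.1522, 0.0975, 0.1831, 0.1695], E[r] = 0.3410, γ^t·E[r] = 0.089384, running G = 1.557758
t=7: π = [0.2213, 0.1765, 0.1522, 0.0975, 0.1831, 0.1695], E[r] = 0.3409, γ^t·E[r] = 0.071502, running G = 1.629260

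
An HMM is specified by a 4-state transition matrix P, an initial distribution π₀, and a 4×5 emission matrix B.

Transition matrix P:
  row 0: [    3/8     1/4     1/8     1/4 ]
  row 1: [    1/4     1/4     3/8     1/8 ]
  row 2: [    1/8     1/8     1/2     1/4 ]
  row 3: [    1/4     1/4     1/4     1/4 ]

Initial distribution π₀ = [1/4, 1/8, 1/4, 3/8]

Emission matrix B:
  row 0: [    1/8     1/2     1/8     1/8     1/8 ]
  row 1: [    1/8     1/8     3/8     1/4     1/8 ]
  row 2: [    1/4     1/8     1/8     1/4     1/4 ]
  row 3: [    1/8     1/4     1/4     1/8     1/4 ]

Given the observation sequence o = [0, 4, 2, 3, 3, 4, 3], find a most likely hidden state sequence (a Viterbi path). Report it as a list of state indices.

t=0: δ = [3.125e-02, 1.562e-02, 6.250e-02, 4.688e-02]  (obs o_0=0)
t=1: δ = [1.465e-03, 1.465e-03, 7.812e-03, 3.906e-03]  ψ = [0, 3, 2, 2]  (obs o_1=4)
t=2: δ = [1.221e-04, 3.662e-04, 4.883e-04, 4.883e-04]  ψ = [2, 2, 2, 2]  (obs o_2=2)
t=3: δ = [1.526e-05, 3.052e-05, 6.104e-05, 1.526e-05]  ψ = [3, 3, 2, 2]  (obs o_3=3)
t=4: δ = [9.537e-07, 1.907e-06, 7.629e-06, 1.907e-06]  ψ = [1, 1, 2, 2]  (obs o_4=3)
t=5: δ = [1.192e-07, 1.192e-07, 9.537e-07, 4.768e-07]  ψ = [2, 2, 2, 2]  (obs o_5=4)
t=6: δ = [1.490e-08, 2.980e-08, 1.192e-07, 2.980e-08]  ψ = [2, 2, 2, 2]  (obs o_6=3)
backtrack: best end state = 2; path = [2, 2, 2, 2, 2, 2, 2]

path = [2, 2, 2, 2, 2, 2, 2]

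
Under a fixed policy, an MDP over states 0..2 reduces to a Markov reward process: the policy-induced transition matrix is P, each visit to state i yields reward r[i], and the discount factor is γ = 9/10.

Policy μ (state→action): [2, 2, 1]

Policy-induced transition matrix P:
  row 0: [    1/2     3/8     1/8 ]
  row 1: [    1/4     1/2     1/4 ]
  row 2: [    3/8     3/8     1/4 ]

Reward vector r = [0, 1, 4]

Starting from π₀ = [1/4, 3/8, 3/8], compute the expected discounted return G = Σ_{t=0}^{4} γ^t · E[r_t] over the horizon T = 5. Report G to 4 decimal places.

G = 5.7774

t=0: π = [0.2500, 0.3750, 0.3750], E[r] = 1.8750, γ^t·E[r] = 1.875000, running G = 1.875000
t=1: π = [0.3594, 0.4219, 0.2188], E[r] = 1.2969, γ^t·E[r] = 1.167188, running G = 3.042188
t=2: π = [0.3672, 0.4277, 0.2051], E[r] = 1.2480, γ^t·E[r] = 1.010918, running G = 4.053105
t=3: π = [0.3674, 0.4285, 0.2041], E[r] = 1.2449, γ^t·E[r] = 0.907512, running G = 4.960618
t=4: π = [0.3674, 0.4286, 0.2041], E[r] = 1.2448, γ^t·E[r] = 0.816741, running G = 5.777359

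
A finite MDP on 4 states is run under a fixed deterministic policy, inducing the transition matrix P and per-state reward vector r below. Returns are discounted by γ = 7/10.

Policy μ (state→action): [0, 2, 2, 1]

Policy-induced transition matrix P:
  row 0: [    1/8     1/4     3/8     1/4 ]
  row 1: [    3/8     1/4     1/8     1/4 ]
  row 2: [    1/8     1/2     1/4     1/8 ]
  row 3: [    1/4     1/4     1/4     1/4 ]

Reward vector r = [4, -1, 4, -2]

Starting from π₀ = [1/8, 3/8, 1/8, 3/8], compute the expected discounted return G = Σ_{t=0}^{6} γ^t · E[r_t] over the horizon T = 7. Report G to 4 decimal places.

G = 2.2456

t=0: π = [0.1250, 0.3750, 0.1250, 0.3750], E[r] = -0.1250, γ^t·E[r] = -0.125000, running G = -0.125000
t=1: π = [0.2656, 0.2813, 0.2188, 0.2344], E[r] = 1.1875, γ^t·E[r] = 0.831250, running G = 0.706250
t=2: π = [0.2246, 0.3047, 0.2480, 0.2227], E[r] = 1.1406, γ^t·E[r] = 0.558906, running G = 1.265156
t=3: π = [0.2290, 0.3120, 0.2400, 0.2190], E[r] = 1.1260, γ^t·E[r] = 0.386210, running G = 1.651366
t=4: π = [0.2304, 0.3100, 0.2396, 0.2200], E[r] = 1.1300, γ^t·E[r] = 0.271314, running G = 1.922680
t=5: π = [0.2300, 0.3099, 0.2400, 0.2200], E[r] = 1.1302, γ^t·E[r] = 0.189951, running G = 2.112631
t=6: π = [0.2300, 0.3100, 0.2400, 0.2200], E[r] = 1.1300, γ^t·E[r] = 0.132941, running G = 2.245572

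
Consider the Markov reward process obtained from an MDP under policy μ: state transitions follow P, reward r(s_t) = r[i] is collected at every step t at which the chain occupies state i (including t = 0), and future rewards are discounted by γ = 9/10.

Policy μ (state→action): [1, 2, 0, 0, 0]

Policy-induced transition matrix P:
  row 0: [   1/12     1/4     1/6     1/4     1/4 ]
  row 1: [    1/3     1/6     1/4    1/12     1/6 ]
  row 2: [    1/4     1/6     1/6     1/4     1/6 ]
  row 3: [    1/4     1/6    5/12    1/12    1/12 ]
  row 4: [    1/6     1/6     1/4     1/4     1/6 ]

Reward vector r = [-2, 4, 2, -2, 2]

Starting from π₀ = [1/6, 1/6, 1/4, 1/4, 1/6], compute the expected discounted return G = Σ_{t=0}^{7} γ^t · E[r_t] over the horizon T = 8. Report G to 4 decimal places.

G = 4.2086

t=0: π = [0.1667, 0.1667, 0.2500, 0.2500, 0.1667], E[r] = 0.6667, γ^t·E[r] = 0.666667, running G = 0.666667
t=1: π = [0.2222, 0.1806, 0.2569, 0.1806, 0.1597], E[r] = 0.7500, γ^t·E[r] = 0.675000, running G = 1.341667
t=2: π = [0.2147, 0.1852, 0.2402, 0.1898, 0.1701], E[r] = 0.7523, γ^t·E[r] = 0.609375, running G = 1.951042
t=3: π = [0.2155, 0.1846, 0.2437, 0.1875, 0.1687], E[r] = 0.7572, γ^t·E[r] = 0.552023, running G = 2.503065
t=4: π = [0.2154, 0.1846, 0.2430, 0.1880, 0.1690], E[r] = 0.7557, γ^t·E[r] = 0.495788, running G = 2.998853
t=5: π = [0.2154, 0.1846, 0.2431, 0.1879, 0.1690], E[r] = 0.7560, γ^t·E[r] = 0.446433, running G = 3.445286
t=6: π = [0.2154, 0.1846, 0.2431, 0.1879, 0.1690], E[r] = 0.7560, γ^t·E[r] = 0.401746, running G = 3.847032
t=7: π = [0.2154, 0.1846, 0.2431, 0.1879, 0.1690], E[r] = 0.7560, γ^t·E[r] = 0.361579, running G = 4.208611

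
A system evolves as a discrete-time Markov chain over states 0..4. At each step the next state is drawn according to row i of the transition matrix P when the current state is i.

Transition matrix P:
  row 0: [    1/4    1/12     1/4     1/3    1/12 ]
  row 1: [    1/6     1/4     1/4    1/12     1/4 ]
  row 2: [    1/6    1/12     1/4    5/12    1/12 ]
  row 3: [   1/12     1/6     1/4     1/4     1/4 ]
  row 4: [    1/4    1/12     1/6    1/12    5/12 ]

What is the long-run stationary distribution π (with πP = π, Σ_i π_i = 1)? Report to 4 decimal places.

Balance equations π_j = Σ_i π_i·P[i][j]:
  π_0 = 1/4·π_0 + 1/6·π_1 + 1/6·π_2 + 1/12·π_3 + 1/4·π_4
  π_1 = 1/12·π_0 + 1/4·π_1 + 1/12·π_2 + 1/6·π_3 + 1/12·π_4
  π_2 = 1/4·π_0 + 1/4·π_1 + 1/4·π_2 + 1/4·π_3 + 1/6·π_4
  π_3 = 1/3·π_0 + 1/12·π_1 + 5/12·π_2 + 1/4·π_3 + 1/12·π_4
  normalize: π_0 + π_1 + π_2 + π_3 + π_4 = 1
Solving the linear system gives exactly π = [1217/6791, 1693/13582, 3149/13582, 1674/6791, 1479/6791].

π = [0.1792, 0.1247, 0.2319, 0.2465, 0.2178]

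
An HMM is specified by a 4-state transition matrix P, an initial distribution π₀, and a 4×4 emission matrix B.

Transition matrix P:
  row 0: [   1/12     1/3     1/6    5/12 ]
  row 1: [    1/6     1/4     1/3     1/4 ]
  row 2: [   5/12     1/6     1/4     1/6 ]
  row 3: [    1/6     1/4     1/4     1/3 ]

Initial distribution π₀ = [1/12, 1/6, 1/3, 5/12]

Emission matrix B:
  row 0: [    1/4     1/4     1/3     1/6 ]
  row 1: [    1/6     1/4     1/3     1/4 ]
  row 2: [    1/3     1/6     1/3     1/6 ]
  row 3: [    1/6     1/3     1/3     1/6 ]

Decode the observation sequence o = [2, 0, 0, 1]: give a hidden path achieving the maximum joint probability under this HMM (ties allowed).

path = [3, 2, 0, 3]

t=0: δ = [2.778e-02, 5.556e-02, 1.111e-01, 1.389e-01]  (obs o_0=2)
t=1: δ = [1.157e-02, 5.787e-03, 1.157e-02, 7.716e-03]  ψ = [2, 3, 3, 3]  (obs o_1=0)
t=2: δ = [1.206e-03, 6.430e-04, 9.645e-04, 8.038e-04]  ψ = [2, 0, 2, 0]  (obs o_2=0)
t=3: δ = [1.005e-04, 1.005e-04, 4.019e-05, 1.674e-04]  ψ = [2, 0, 2, 0]  (obs o_3=1)
backtrack: best end state = 3; path = [3, 2, 0, 3]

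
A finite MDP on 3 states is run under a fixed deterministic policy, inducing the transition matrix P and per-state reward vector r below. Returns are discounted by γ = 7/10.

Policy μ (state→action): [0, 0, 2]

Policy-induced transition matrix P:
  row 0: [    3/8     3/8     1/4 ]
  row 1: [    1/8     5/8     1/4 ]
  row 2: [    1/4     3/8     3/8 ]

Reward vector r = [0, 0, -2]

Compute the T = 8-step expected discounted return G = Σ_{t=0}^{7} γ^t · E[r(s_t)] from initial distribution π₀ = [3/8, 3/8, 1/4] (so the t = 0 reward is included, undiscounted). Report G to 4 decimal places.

G = -1.7167

t=0: π = [0.3750, 0.3750, 0.2500], E[r] = -0.5000, γ^t·E[r] = -0.500000, running G = -0.500000
t=1: π = [0.2500, 0.4688, 0.2813], E[r] = -0.5625, γ^t·E[r] = -0.393750, running G = -0.893750
t=2: π = [0.2227, 0.4922, 0.2852], E[r] = -0.5703, γ^t·E[r] = -0.279453, running G = -1.173203
t=3: π = [0.2163, 0.4980, 0.2856], E[r] = -0.5713, γ^t·E[r] = -0.195952, running G = -1.369155
t=4: π = [0.2148, 0.4995, 0.2857], E[r] = -0.5714, γ^t·E[r] = -0.137196, running G = -1.506351
t=5: π = [0.2144, 0.4999, 0.2857], E[r] = -0.5714, γ^t·E[r] = -0.096040, running G = -1.602391
t=6: π = [0.2143, 0.5000, 0.2857], E[r] = -0.5714, γ^t·E[r] = -0.067228, running G = -1.669619
t=7: π = [0.2143, 0.5000, 0.2857], E[r] = -0.5714, γ^t·E[r] = -0.047060, running G = -1.716678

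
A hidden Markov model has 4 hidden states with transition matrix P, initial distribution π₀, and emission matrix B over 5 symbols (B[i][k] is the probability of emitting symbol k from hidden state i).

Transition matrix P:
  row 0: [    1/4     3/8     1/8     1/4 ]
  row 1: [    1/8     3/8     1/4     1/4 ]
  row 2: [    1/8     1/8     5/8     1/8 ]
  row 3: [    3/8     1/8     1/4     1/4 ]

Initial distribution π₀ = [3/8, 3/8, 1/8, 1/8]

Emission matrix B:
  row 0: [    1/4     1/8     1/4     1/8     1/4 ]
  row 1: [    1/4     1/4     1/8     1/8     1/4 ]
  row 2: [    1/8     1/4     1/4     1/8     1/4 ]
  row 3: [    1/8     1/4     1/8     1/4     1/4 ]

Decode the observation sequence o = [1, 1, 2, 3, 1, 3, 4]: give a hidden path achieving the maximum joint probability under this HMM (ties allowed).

t=0: δ = [4.688e-02, 9.375e-02, 3.125e-02, 3.125e-02]  (obs o_0=1)
t=1: δ = [1.465e-03, 8.789e-03, 5.859e-03, 5.859e-03]  ψ = [0, 1, 1, 1]  (obs o_1=1)
t=2: δ = [5.493e-04, 4.120e-04, 9.155e-04, 2.747e-04]  ψ = [3, 1, 2, 1]  (obs o_2=2)
t=3: δ = [1.717e-05, 2.575e-05, 7.153e-05, 3.433e-05]  ψ = [0, 0, 2, 0]  (obs o_3=3)
t=4: δ = [1.609e-06, 2.414e-06, 1.118e-05, 2.235e-06]  ψ = [3, 1, 2, 2]  (obs o_4=1)
t=5: δ = [1.746e-07, 1.746e-07, 8.731e-07, 3.492e-07]  ψ = [2, 2, 2, 2]  (obs o_5=3)
t=6: δ = [3.274e-08, 2.728e-08, 1.364e-07, 2.728e-08]  ψ = [3, 2, 2, 2]  (obs o_6=4)
backtrack: best end state = 2; path = [1, 2, 2, 2, 2, 2, 2]

path = [1, 2, 2, 2, 2, 2, 2]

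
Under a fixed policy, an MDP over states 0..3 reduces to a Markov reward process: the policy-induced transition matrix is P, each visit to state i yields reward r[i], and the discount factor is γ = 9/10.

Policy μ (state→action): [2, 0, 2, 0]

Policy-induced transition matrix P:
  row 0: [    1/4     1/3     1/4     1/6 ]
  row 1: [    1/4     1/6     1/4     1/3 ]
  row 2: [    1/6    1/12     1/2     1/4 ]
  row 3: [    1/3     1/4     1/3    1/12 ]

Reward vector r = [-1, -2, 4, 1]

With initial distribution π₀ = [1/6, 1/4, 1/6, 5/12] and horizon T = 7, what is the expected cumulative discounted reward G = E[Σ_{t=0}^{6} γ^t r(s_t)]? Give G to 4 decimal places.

t=0: π = [0.1667, 0.2500, 0.1667, 0.4167], E[r] = 0.4167, γ^t·E[r] = 0.416667, running G = 0.416667
t=1: π = [0.2708, 0.2153, 0.3264, 0.1875], E[r] = 0.7917, γ^t·E[r] = 0.712500, running G = 1.129167
t=2: π = [0.2384, 0.2002, 0.3472, 0.2141], E[r] = 0.9641, γ^t·E[r] = 0.780938, running G = 1.910104
t=3: π = [0.2389, 0.1953, 0.3546, 0.2111], E[r] = 1.0002, γ^t·E[r] = 0.729141, running G = 2.639245
t=4: π = [0.2380, 0.1945, 0.3563, 0.2112], E[r] = 1.0091, γ^t·E[r] = 0.662080, running G = 3.301325
t=5: π = [0.2379, 0.1943, 0.3567, 0.2112], E[r] = 1.0114, γ^t·E[r] = 0.597231, running G = 3.898556
t=6: π = [0.2379, 0.1942, 0.3568, 0.2112], E[r] = 1.0120, γ^t·E[r] = 0.537794, running G = 4.436350

G = 4.4364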